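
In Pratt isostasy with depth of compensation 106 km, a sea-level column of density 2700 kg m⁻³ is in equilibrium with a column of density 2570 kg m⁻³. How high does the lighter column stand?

5.36 km

ρ_ref D = ρ (D + h) → h = D (ρ_ref − ρ)/ρ.
h = 106 km × (2700 − 2570)/2570 = 5.36 km.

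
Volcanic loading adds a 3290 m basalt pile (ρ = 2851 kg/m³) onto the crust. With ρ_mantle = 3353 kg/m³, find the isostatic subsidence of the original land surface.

2800 m

Subaerial loading: s = t ρ_load / ρ_m.
s = 3290 m × 2851/3353 = 2800 m.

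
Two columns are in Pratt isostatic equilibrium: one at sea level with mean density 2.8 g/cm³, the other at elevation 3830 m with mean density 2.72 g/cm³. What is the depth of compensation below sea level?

ρ_ref D = ρ (D + h) → D (ρ_ref − ρ) = ρ h.
D = ρ h/(ρ_ref − ρ) = 2.72 × 3830 m/(2.8 − 2.72) = 130000 m.

130000 m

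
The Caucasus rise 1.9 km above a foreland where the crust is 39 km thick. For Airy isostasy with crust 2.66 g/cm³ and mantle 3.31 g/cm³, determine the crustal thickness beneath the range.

Root depth r = h ρ_c / (ρ_m − ρ_c) = 1.9 km × 2.66 / 0.65 = 7.775 km.
Total thickness = T + h + r = 39 km + 1.9 km + 7.775 km = 48.7 km.

48.7 km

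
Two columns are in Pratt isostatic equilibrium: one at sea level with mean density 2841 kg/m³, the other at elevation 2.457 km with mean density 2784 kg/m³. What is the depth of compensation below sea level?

ρ_ref D = ρ (D + h) → D (ρ_ref − ρ) = ρ h.
D = ρ h/(ρ_ref − ρ) = 2784 × 2.457 km/(2841 − 2784) = 120 km.

120 km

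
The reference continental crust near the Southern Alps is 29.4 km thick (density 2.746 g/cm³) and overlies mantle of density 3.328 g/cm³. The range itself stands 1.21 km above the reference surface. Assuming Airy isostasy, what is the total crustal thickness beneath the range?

36.3 km

Root depth r = h ρ_c / (ρ_m − ρ_c) = 1.21 km × 2.746 / 0.582 = 5.709 km.
Total thickness = T + h + r = 29.4 km + 1.21 km + 5.709 km = 36.3 km.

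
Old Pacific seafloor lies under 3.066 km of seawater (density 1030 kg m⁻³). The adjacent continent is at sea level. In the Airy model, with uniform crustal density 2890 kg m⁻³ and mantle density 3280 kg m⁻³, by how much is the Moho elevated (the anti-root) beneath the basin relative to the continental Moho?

By Archimedes' principle applied to the lithosphere: replacing crust with seawater at the top is compensated by replacing crust with mantle at the base: d (ρ_c − ρ_w) = a (ρ_m − ρ_c).
a = d (ρ_c − ρ_w)/(ρ_m − ρ_c) = 3.066 km × 1860/390 = 14.6 km.

14.6 km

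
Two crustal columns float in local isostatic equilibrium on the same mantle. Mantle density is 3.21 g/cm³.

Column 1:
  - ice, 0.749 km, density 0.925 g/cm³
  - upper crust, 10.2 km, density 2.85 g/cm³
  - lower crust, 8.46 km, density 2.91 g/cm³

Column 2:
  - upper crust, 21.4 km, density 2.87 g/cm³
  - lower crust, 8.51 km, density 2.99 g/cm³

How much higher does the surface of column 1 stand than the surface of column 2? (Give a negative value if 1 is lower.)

For any compensation level in the mantle, the mantle terms cancel and isostasy reduces to e = (Σt_1 − Σt_2) − (Σ(ρt)_1 − Σ(ρt)_2) / ρ_m.
Σt_1 = 19.409 km; Σt_2 = 29.91 km; Σ(ρt)_1 = 54.381425; Σ(ρt)_2 = 86.8629 (in km·g/cm³).
e = (19.409 − 29.91) − (54.381425 − 86.8629) / 3.21 = −0.382 km.

−0.382 km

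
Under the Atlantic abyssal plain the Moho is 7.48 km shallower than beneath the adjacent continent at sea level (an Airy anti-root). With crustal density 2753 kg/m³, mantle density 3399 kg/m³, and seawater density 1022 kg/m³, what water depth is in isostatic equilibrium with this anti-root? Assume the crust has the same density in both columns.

Replacing a thickness d of crust by seawater at the top must be balanced by replacing crust with mantle at the base: d (ρ_c − ρ_w) = a (ρ_m − ρ_c).
d = a (ρ_m − ρ_c)/(ρ_c − ρ_w) = 7.48 km × 646/1731 = 2.79 km.

2.79 km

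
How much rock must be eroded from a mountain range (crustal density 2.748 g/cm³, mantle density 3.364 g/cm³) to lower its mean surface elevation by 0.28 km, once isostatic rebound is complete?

1.53 km

Net drop Δ = e − u = e − e ρ_c/ρ_m = e (ρ_m − ρ_c)/ρ_m.
e = Δ ρ_m/(ρ_m − ρ_c) = 0.28 km × 3.364/0.616 = 1.53 km.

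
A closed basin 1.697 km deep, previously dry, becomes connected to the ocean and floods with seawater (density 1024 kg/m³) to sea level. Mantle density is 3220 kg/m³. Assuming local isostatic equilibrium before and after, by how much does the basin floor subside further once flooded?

0.791 km

After flooding the water column is d + s deep. Its weight must equal the weight of mantle displaced by the extra subsidence s: (d + s) ρ_w = s ρ_m.
s = d ρ_w / (ρ_m − ρ_w) = 1.697 km × 1024/(3220 − 1024) = 0.791 km.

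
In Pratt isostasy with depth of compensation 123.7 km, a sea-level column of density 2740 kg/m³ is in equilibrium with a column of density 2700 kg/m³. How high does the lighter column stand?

1.83 km

ρ_ref D = ρ (D + h) → h = D (ρ_ref − ρ)/ρ.
h = 123.7 km × (2740 − 2700)/2700 = 1.83 km.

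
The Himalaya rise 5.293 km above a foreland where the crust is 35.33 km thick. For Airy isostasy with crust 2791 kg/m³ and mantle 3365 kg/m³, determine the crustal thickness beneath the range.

Root depth r = h ρ_c / (ρ_m − ρ_c) = 5.293 km × 2791 / 574 = 25.74 km.
Total thickness = T + h + r = 35.33 km + 5.293 km + 25.74 km = 66.4 km.

66.4 km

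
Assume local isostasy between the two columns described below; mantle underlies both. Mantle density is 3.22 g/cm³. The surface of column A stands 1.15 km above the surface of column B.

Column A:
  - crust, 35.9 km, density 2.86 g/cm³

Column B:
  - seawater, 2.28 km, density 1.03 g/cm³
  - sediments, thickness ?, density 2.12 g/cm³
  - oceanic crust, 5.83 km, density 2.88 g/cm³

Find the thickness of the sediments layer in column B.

Take the compensation level at the base of the deeper column (depth z_c below the surface of column A) and equate Σ ρ_i t_i down to z_c; mantle fills any gap and the z_c terms cancel.
Column A: 35.9×2.86 + (z_c − 35.9)×3.22
Column B: 1.15×0 + 2.28×1.03 + x×2.12 + 5.83×2.88 + (z_c − 1.15 − 8.11 − x)×3.22
The z_c×3.22 term appears on both sides and cancels. Collect the known terms of each column as K = Σ(ρt)_known − 3.22 × (depth of known layers): K_A = 102.674 − 3.22×35.9 = −12.924; K_B = 19.1388 − 3.22×(1.15 + 8.11) = −10.6784.
Balance: K_A = K_B − x×(3.22 − 2.12), so x = (K_B − K_A)/(3.22 − 2.12) = 2.2456/1.1 = 2.04 km.

2.04 km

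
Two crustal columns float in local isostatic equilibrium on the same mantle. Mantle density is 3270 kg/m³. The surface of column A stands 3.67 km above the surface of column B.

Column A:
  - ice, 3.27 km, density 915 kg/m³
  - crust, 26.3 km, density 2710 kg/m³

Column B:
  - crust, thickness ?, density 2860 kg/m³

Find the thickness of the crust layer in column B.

25.4 km

Take the compensation level at the base of the deeper column (depth z_c below the surface of column A) and equate Σ ρ_i t_i down to z_c; mantle fills any gap and the z_c terms cancel.
Column A: 3.27×915 + 26.3×2710 + (z_c − 29.57)×3270
Column B: 3.67×0 + x×2860 + (z_c − 3.67 − 0 − x)×3270
The z_c×3270 term appears on both sides and cancels. Collect the known terms of each column as K = Σ(ρt)_known − 3270 × (depth of known layers): K_A = 74265.05 − 3270×29.57 = −22428.85; K_B = 0 − 3270×(3.67 + 0) = −12000.9.
Balance: K_A = K_B − x×(3270 − 2860), so x = (K_B − K_A)/(3270 − 2860) = 10428/410 = 25.4 km.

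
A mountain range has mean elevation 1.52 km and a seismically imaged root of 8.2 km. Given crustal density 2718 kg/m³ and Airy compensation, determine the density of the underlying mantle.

Airy balance: ρ_c h = (ρ_m − ρ_c) r → ρ_m = ρ_c (1 + h/r).
ρ_m = 2718 × (1 + 1.52 km/8.2 km) = 3220 kg/m³.

3220 kg/m³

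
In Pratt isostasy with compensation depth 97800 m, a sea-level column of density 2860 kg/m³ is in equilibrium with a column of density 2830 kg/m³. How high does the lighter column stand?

1040 m

ρ_ref D = ρ (D + h) → h = D (ρ_ref − ρ)/ρ.
h = 97800 m × (2860 − 2830)/2830 = 1040 m.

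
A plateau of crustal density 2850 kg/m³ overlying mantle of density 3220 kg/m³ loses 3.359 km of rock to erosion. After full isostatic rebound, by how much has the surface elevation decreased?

0.386 km

Rebound u = e ρ_c/ρ_m = 3.359 km × 2850/3220 = 2.973 km.
Net surface drop = e − u = 3.359 km − 2.973 km = e (ρ_m − ρ_c)/ρ_m = 0.386 km.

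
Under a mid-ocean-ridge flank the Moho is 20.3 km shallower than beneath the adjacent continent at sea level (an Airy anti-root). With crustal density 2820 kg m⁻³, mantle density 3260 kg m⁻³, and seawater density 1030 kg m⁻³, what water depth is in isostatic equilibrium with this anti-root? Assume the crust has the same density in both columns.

4.99 km

Replacing a thickness d of crust by seawater at the top must be balanced by replacing crust with mantle at the base: d (ρ_c − ρ_w) = a (ρ_m − ρ_c).
d = a (ρ_m − ρ_c)/(ρ_c − ρ_w) = 20.3 km × 440/1790 = 4.99 km.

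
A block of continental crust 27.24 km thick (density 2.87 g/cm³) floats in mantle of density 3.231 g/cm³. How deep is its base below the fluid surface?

Draft d = t ρ_obj/ρ_fluid = 27.24 km × 2.87/3.231 = 24.2 km.

24.2 km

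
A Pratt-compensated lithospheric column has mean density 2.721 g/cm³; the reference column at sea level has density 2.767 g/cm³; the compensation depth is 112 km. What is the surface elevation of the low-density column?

ρ_ref D = ρ (D + h) → h = D (ρ_ref − ρ)/ρ.
h = 112 km × (2.767 − 2.721)/2.721 = 1.89 km.

1.89 km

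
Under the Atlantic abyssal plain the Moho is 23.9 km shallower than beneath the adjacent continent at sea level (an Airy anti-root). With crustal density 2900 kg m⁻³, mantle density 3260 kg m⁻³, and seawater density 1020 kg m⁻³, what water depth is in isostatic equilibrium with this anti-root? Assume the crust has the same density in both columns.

Replacing a thickness d of crust by seawater at the top must be balanced by replacing crust with mantle at the base: d (ρ_c − ρ_w) = a (ρ_m − ρ_c).
d = a (ρ_m − ρ_c)/(ρ_c − ρ_w) = 23.9 km × 360/1880 = 4.58 km.

4.58 km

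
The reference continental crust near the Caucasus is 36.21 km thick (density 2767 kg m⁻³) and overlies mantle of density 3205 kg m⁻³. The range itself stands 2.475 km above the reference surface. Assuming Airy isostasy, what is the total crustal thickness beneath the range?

54.3 km

Root depth r = h ρ_c / (ρ_m − ρ_c) = 2.475 km × 2767 / 438 = 15.64 km.
Total thickness = T + h + r = 36.21 km + 2.475 km + 15.64 km = 54.3 km.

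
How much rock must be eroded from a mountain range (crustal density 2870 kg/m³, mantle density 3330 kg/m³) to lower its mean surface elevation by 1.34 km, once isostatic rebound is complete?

Net drop Δ = e − u = e − e ρ_c/ρ_m = e (ρ_m − ρ_c)/ρ_m.
e = Δ ρ_m/(ρ_m − ρ_c) = 1.34 km × 3330/460 = 9.7 km.

9.7 km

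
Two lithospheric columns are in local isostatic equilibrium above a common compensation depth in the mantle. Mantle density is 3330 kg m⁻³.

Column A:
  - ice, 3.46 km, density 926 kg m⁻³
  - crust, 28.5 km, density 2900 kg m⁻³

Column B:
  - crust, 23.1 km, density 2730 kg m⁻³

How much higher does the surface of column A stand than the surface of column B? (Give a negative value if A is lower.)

2.02 km

For any compensation level in the mantle, the mantle terms cancel and isostasy reduces to e = (Σt_A − Σt_B) − (Σ(ρt)_A − Σ(ρt)_B) / ρ_m.
Σt_A = 31.96 km; Σt_B = 23.1 km; Σ(ρt)_A = 85853.96; Σ(ρt)_B = 63063 (in km·kg m⁻³).
e = (31.96 − 23.1) − (85853.96 − 63063) / 3330 = 2.02 km.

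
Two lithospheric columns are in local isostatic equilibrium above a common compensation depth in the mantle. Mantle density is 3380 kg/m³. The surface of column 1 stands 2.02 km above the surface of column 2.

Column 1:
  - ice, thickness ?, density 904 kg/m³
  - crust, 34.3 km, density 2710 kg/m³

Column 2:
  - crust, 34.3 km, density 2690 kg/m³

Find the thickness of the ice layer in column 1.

Take the compensation level at the base of the deeper column (depth z_c below the surface of column 1) and equate Σ ρ_i t_i down to z_c; mantle fills any gap and the z_c terms cancel.
Column 1: x×904 + 34.3×2710 + (z_c − 34.3 − x)×3380
Column 2: 2.02×0 + 34.3×2690 + (z_c − 2.02 − 34.3)×3380
The z_c×3380 term appears on both sides and cancels. Collect the known terms of each column as K = Σ(ρt)_known − 3380 × (depth of known layers): K_1 = 92953 − 3380×34.3 = −22981; K_2 = 92267 − 3380×(2.02 + 34.3) = −30494.6.
Balance: K_1 − x×(3380 − 904) = K_2, so x = (K_1 − K_2)/(3380 − 904) = 7513.6/2476 = 3.03 km.

3.03 km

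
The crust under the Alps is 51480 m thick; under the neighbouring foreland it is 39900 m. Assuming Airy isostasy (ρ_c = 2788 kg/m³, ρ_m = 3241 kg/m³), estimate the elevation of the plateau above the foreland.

1620 m

Excess crust Δ = 51480 m − 39900 m = 11580 m, split between elevation h and root r with h + r = Δ.
Airy balance ρ_c h = (ρ_m − ρ_c) r gives r = h ρ_c/(ρ_m − ρ_c), so h (1 + ρ_c/(ρ_m − ρ_c)) = Δ, i.e. h = Δ (ρ_m − ρ_c)/ρ_m.
h = 11580 m × 453/3241 = 1620 m.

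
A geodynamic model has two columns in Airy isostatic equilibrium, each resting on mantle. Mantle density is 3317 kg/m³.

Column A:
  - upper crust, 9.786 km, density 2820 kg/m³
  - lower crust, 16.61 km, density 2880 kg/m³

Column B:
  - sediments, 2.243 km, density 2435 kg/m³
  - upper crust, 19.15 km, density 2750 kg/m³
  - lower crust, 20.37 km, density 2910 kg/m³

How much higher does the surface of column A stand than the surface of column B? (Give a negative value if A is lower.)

−2.71 km

For any compensation level in the mantle, the mantle terms cancel and isostasy reduces to e = (Σt_A − Σt_B) − (Σ(ρt)_A − Σ(ρt)_B) / ρ_m.
Σt_A = 26.396 km; Σt_B = 41.763 km; Σ(ρt)_A = 75433.32; Σ(ρt)_B = 117400.905 (in km·kg/m³).
e = (26.396 − 41.763) − (75433.32 − 117400.905) / 3317 = −2.71 km.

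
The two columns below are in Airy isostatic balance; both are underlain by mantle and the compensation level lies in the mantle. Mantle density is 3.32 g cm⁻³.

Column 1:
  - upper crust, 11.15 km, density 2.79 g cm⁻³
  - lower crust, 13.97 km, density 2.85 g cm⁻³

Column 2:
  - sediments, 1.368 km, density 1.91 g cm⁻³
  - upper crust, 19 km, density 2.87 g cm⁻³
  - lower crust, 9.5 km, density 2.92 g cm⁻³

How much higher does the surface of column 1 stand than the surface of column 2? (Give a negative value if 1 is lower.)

−0.543 km

For any compensation level in the mantle, the mantle terms cancel and isostasy reduces to e = (Σt_1 − Σt_2) − (Σ(ρt)_1 − Σ(ρt)_2) / ρ_m.
Σt_1 = 25.12 km; Σt_2 = 29.868 km; Σ(ρt)_1 = 70.923; Σ(ρt)_2 = 84.88288 (in km·g cm⁻³).
e = (25.12 − 29.868) − (70.923 − 84.88288) / 3.32 = −0.543 km.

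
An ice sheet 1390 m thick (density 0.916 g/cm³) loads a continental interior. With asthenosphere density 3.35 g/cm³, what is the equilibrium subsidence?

380 m

Isostatic balance requires: the ice load ρ_ice t is balanced by mantle displaced below, ρ_m s.
s = t ρ_ice / ρ_m = 1390 m × 0.916/3.35 = 380 m.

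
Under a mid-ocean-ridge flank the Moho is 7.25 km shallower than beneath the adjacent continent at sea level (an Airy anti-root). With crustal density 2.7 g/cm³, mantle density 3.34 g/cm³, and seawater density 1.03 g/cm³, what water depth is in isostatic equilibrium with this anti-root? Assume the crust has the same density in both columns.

2.78 km

Replacing a thickness d of crust by seawater at the top must be balanced by replacing crust with mantle at the base: d (ρ_c − ρ_w) = a (ρ_m − ρ_c).
d = a (ρ_m − ρ_c)/(ρ_c − ρ_w) = 7.25 km × 0.64/1.67 = 2.78 km.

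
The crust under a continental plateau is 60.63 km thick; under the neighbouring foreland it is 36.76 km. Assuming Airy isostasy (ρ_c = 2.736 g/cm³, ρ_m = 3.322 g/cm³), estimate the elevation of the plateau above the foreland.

Excess crust Δ = 60.63 km − 36.76 km = 23.87 km, split between elevation h and root r with h + r = Δ.
Airy balance ρ_c h = (ρ_m − ρ_c) r gives r = h ρ_c/(ρ_m − ρ_c), so h (1 + ρ_c/(ρ_m − ρ_c)) = Δ, i.e. h = Δ (ρ_m − ρ_c)/ρ_m.
h = 23.87 km × 0.586/3.322 = 4.21 km.

4.21 km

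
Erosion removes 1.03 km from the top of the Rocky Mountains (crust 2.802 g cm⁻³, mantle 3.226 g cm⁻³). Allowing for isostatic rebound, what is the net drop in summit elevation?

Rebound u = e ρ_c/ρ_m = 1.03 km × 2.802/3.226 = 0.8946 km.
Net surface drop = e − u = 1.03 km − 0.8946 km = e (ρ_m − ρ_c)/ρ_m = 0.135 km.

0.135 km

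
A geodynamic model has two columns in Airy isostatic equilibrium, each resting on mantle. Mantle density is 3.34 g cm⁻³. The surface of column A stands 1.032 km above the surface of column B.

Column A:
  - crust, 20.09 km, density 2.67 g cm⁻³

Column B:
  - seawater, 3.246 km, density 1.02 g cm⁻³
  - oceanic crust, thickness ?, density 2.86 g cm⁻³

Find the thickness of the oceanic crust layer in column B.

Take the compensation level at the base of the deeper column (depth z_c below the surface of column A) and equate Σ ρ_i t_i down to z_c; mantle fills any gap and the z_c terms cancel.
Column A: 20.09×2.67 + (z_c − 20.09)×3.34
Column B: 1.032×0 + 3.246×1.02 + x×2.86 + (z_c − 1.032 − 3.246 − x)×3.34
The z_c×3.34 term appears on both sides and cancels. Collect the known terms of each column as K = Σ(ρt)_known − 3.34 × (depth of known layers): K_A = 53.6403 − 3.34×20.09 = −13.4603; K_B = 3.31092 − 3.34×(1.032 + 3.246) = −10.9776.
Balance: K_A = K_B − x×(3.34 − 2.86), so x = (K_B − K_A)/(3.34 − 2.86) = 2.4827/0.48 = 5.17 km.

5.17 km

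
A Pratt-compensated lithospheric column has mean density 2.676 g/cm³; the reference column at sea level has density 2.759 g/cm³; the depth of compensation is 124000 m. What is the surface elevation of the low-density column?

ρ_ref D = ρ (D + h) → h = D (ρ_ref − ρ)/ρ.
h = 124000 m × (2.759 − 2.676)/2.676 = 3850 m.

3850 m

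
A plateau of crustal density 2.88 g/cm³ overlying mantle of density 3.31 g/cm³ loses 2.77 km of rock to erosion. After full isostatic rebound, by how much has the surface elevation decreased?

0.36 km

Rebound u = e ρ_c/ρ_m = 2.77 km × 2.88/3.31 = 2.41 km.
Net surface drop = e − u = 2.77 km − 2.41 km = e (ρ_m − ρ_c)/ρ_m = 0.36 km.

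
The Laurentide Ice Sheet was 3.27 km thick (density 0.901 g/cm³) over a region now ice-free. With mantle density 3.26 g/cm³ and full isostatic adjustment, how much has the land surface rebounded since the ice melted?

Removing the load lets mantle flow back in; uplift u satisfies ρ_ice t = ρ_m u.
u = t ρ_ice/ρ_m = 3.27 km × 0.901/3.26 = 0.904 km.

0.904 km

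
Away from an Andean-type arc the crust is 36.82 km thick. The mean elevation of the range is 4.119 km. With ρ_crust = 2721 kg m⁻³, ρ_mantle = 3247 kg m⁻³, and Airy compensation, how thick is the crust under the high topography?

Root depth r = h ρ_c / (ρ_m − ρ_c) = 4.119 km × 2721 / 526 = 21.31 km.
Total thickness = T + h + r = 36.82 km + 4.119 km + 21.31 km = 62.2 km.

62.2 km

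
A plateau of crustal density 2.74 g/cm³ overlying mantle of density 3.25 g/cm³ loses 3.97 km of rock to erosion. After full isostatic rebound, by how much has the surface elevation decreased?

Rebound u = e ρ_c/ρ_m = 3.97 km × 2.74/3.25 = 3.347 km.
Net surface drop = e − u = 3.97 km − 3.347 km = e (ρ_m − ρ_c)/ρ_m = 0.623 km.

0.623 km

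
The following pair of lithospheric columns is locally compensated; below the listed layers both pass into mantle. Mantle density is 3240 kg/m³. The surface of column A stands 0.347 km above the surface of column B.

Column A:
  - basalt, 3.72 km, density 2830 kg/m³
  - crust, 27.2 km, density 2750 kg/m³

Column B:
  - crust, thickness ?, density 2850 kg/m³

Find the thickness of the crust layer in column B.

Take the compensation level at the base of the deeper column (depth z_c below the surface of column A) and equate Σ ρ_i t_i down to z_c; mantle fills any gap and the z_c terms cancel.
Column A: 3.72×2830 + 27.2×2750 + (z_c − 30.92)×3240
Column B: 0.347×0 + x×2850 + (z_c − 0.347 − 0 − x)×3240
The z_c×3240 term appears on both sides and cancels. Collect the known terms of each column as K = Σ(ρt)_known − 3240 × (depth of known layers): K_A = 85327.6 − 3240×30.92 = −14853.2; K_B = 0 − 3240×(0.347 + 0) = −1124.28.
Balance: K_A = K_B − x×(3240 − 2850), so x = (K_B − K_A)/(3240 − 2850) = 13728.9/390 = 35.2 km.

35.2 km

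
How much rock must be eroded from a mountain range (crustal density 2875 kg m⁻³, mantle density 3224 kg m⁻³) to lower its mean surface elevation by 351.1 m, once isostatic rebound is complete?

Net drop Δ = e − u = e − e ρ_c/ρ_m = e (ρ_m − ρ_c)/ρ_m.
e = Δ ρ_m/(ρ_m − ρ_c) = 351.1 m × 3224/349 = 3240 m.

3240 m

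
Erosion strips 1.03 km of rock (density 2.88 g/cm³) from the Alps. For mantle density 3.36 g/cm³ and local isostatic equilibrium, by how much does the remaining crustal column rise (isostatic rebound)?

Unloading: uplift u = e ρ_c/ρ_m = 1.03 km × 2.88/3.36 = 0.883 km.

0.883 km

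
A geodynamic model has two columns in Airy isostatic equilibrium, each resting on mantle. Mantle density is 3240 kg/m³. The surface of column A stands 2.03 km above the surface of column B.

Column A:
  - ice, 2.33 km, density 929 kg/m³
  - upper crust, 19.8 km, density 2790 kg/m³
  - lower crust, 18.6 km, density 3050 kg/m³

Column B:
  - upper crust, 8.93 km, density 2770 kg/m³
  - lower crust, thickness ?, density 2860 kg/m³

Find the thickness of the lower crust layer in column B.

Take the compensation level at the base of the deeper column (depth z_c below the surface of column A) and equate Σ ρ_i t_i down to z_c; mantle fills any gap and the z_c terms cancel.
Column A: 2.33×929 + 19.8×2790 + 18.6×3050 + (z_c − 40.73)×3240
Column B: 2.03×0 + 8.93×2770 + x×2860 + (z_c − 2.03 − 8.93 − x)×3240
The z_c×3240 term appears on both sides and cancels. Collect the known terms of each column as K = Σ(ρt)_known − 3240 × (depth of known layers): K_A = 114136.57 − 3240×40.73 = −17828.63; K_B = 24736.1 − 3240×(2.03 + 8.93) = −10774.3.
Balance: K_A = K_B − x×(3240 − 2860), so x = (K_B − K_A)/(3240 − 2860) = 7054.33/380 = 18.6 km.

18.6 km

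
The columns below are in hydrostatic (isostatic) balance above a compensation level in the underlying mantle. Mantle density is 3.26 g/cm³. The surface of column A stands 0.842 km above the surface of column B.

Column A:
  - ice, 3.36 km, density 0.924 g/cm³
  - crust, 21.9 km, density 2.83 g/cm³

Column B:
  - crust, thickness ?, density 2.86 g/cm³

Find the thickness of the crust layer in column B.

36.3 km

Take the compensation level at the base of the deeper column (depth z_c below the surface of column A) and equate Σ ρ_i t_i down to z_c; mantle fills any gap and the z_c terms cancel.
Column A: 3.36×0.924 + 21.9×2.83 + (z_c − 25.26)×3.26
Column B: 0.842×0 + x×2.86 + (z_c − 0.842 − 0 − x)×3.26
The z_c×3.26 term appears on both sides and cancels. Collect the known terms of each column as K = Σ(ρt)_known − 3.26 × (depth of known layers): K_A = 65.08164 − 3.26×25.26 = −17.26596; K_B = 0 − 3.26×(0.842 + 0) = −2.74492.
Balance: K_A = K_B − x×(3.26 − 2.86), so x = (K_B − K_A)/(3.26 − 2.86) = 14.521/0.4 = 36.3 km.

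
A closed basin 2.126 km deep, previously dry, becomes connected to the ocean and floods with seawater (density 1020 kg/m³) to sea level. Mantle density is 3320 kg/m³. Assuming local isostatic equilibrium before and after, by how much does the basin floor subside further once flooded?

After flooding the water column is d + s deep. Its weight must equal the weight of mantle displaced by the extra subsidence s: (d + s) ρ_w = s ρ_m.
s = d ρ_w / (ρ_m − ρ_w) = 2.126 km × 1020/(3320 − 1020) = 0.943 km.

0.943 km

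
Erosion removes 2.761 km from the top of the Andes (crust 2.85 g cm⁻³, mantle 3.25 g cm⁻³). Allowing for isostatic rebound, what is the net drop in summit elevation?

Rebound u = e ρ_c/ρ_m = 2.761 km × 2.85/3.25 = 2.421 km.
Net surface drop = e − u = 2.761 km − 2.421 km = e (ρ_m − ρ_c)/ρ_m = 0.34 km.

0.34 km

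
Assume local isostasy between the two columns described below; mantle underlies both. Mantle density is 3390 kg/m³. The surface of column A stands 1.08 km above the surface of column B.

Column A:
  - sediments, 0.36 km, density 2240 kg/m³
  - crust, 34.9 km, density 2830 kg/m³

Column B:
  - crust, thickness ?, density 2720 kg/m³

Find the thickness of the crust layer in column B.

Take the compensation level at the base of the deeper column (depth z_c below the surface of column A) and equate Σ ρ_i t_i down to z_c; mantle fills any gap and the z_c terms cancel.
Column A: 0.36×2240 + 34.9×2830 + (z_c − 35.26)×3390
Column B: 1.08×0 + x×2720 + (z_c − 1.08 − 0 − x)×3390
The z_c×3390 term appears on both sides and cancels. Collect the known terms of each column as K = Σ(ρt)_known − 3390 × (depth of known layers): K_A = 99573.4 − 3390×35.26 = −19958; K_B = 0 − 3390×(1.08 + 0) = −3661.2.
Balance: K_A = K_B − x×(3390 − 2720), so x = (K_B − K_A)/(3390 − 2720) = 16296.8/670 = 24.3 km.

24.3 km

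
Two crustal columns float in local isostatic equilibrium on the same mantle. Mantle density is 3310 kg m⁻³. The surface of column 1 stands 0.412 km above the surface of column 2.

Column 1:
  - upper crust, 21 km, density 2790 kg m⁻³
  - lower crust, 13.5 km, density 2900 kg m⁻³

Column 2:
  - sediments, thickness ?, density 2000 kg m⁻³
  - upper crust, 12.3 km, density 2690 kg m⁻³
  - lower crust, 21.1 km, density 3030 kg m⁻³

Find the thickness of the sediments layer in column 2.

1.19 km

Take the compensation level at the base of the deeper column (depth z_c below the surface of column 1) and equate Σ ρ_i t_i down to z_c; mantle fills any gap and the z_c terms cancel.
Column 1: 21×2790 + 13.5×2900 + (z_c − 34.5)×3310
Column 2: 0.412×0 + x×2000 + 12.3×2690 + 21.1×3030 + (z_c − 0.412 − 33.4 − x)×3310
The z_c×3310 term appears on both sides and cancels. Collect the known terms of each column as K = Σ(ρt)_known − 3310 × (depth of known layers): K_1 = 97740 − 3310×34.5 = −16455; K_2 = 97020 − 3310×(0.412 + 33.4) = −14897.72.
Balance: K_1 = K_2 − x×(3310 − 2000), so x = (K_2 − K_1)/(3310 − 2000) = 1557.28/1310 = 1.19 km.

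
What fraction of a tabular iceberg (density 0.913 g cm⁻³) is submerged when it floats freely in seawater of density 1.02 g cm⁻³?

Submerged fraction = ρ_obj/ρ_fluid = 0.913/1.02 = 0.895.

0.895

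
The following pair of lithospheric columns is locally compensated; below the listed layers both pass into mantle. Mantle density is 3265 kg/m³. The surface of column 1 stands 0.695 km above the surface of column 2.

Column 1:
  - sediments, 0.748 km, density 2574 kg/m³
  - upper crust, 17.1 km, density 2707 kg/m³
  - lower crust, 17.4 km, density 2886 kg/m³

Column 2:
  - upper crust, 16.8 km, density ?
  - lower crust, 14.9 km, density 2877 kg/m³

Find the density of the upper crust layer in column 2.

2750 kg/m³

Take the compensation level at the base of the deeper column (depth z_c below the surface of column 1) and equate Σ ρ_i t_i down to z_c; mantle fills any gap and the z_c terms cancel.
Column 1: 0.748×2574 + 17.1×2707 + 17.4×2886 + (z_c − 35.248)×3265
Column 2: 0.695×0 + 16.8×ρ + 14.9×2877 + (z_c − 0.695 − 31.7)×3265
The z_c×3265 term appears on both sides and cancels. Collect the known terms of each column as K = Σ(ρt)_known − 3265 × (depth of known layers): K_1 = 98431.452 − 3265×35.248 = −16653.268; K_2 = 42867.3 − 3265×(0.695 + 31.7) = −62902.375.
Balance: K_1 = K_2 + 16.8×ρ, so ρ = (K_1 − K_2)/16.8 = 46249.1/16.8 = 2750 kg/m³.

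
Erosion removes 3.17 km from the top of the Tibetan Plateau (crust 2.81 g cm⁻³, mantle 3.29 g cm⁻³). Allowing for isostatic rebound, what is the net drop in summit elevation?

0.462 km

Rebound u = e ρ_c/ρ_m = 3.17 km × 2.81/3.29 = 2.708 km.
Net surface drop = e − u = 3.17 km − 2.708 km = e (ρ_m − ρ_c)/ρ_m = 0.462 km.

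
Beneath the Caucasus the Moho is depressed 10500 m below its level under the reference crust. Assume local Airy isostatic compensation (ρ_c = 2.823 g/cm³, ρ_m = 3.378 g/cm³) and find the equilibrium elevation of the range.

2060 m

For local isostatic compensation: ρ_c h = (ρ_m − ρ_c) r.
h = r (ρ_m − ρ_c) / ρ_c = 10500 m × (3.378 − 2.823) / 2.823 = 2060 m.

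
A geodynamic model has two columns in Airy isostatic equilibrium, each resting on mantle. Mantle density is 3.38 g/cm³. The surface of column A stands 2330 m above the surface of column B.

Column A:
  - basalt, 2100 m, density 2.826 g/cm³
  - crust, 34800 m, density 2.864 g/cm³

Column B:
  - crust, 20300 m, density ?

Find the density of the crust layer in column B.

Take the compensation level at the base of the deeper column (depth z_c below the surface of column A) and equate Σ ρ_i t_i down to z_c; mantle fills any gap and the z_c terms cancel.
Column A: 2100×2.826 + 34800×2.864 + (z_c − 36900)×3.38
Column B: 2330×0 + 20300×ρ + (z_c − 2330 − 20300)×3.38
The z_c×3.38 term appears on both sides and cancels. Collect the known terms of each column as K = Σ(ρt)_known − 3.38 × (depth of known layers): K_A = 105601.8 − 3.38×36900 = −19120.2; K_B = 0 − 3.38×(2330 + 20300) = −76489.4.
Balance: K_A = K_B + 20300×ρ, so ρ = (K_A − K_B)/20300 = 57369.2/20300 = 2.83 g/cm³.

2.83 g/cm³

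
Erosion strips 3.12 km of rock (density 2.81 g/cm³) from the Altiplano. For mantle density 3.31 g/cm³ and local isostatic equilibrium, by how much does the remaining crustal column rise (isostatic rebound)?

2.65 km

Unloading: uplift u = e ρ_c/ρ_m = 3.12 km × 2.81/3.31 = 2.65 km.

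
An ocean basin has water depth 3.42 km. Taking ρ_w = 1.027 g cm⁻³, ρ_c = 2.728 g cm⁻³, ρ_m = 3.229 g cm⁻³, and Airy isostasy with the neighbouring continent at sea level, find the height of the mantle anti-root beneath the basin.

Balancing pressure at the compensation depth: replacing crust with seawater at the top is compensated by replacing crust with mantle at the base: d (ρ_c − ρ_w) = a (ρ_m − ρ_c).
a = d (ρ_c − ρ_w)/(ρ_m − ρ_c) = 3.42 km × 1.701/0.501 = 11.6 km.

11.6 km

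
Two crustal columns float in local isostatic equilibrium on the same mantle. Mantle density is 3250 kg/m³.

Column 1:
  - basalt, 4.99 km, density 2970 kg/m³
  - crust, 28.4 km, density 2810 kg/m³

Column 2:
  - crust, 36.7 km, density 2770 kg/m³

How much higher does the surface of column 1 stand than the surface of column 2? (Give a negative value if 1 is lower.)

−1.15 km

For any compensation level in the mantle, the mantle terms cancel and isostasy reduces to e = (Σt_1 − Σt_2) − (Σ(ρt)_1 − Σ(ρt)_2) / ρ_m.
Σt_1 = 33.39 km; Σt_2 = 36.7 km; Σ(ρt)_1 = 94624.3; Σ(ρt)_2 = 101659 (in km·kg/m³).
e = (33.39 − 36.7) − (94624.3 − 101659) / 3250 = −1.15 km.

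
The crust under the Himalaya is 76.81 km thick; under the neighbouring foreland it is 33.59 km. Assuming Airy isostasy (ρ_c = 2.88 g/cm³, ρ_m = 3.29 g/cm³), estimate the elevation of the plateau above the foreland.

5.39 km

Excess crust Δ = 76.81 km − 33.59 km = 43.22 km, split between elevation h and root r with h + r = Δ.
Airy balance ρ_c h = (ρ_m − ρ_c) r gives r = h ρ_c/(ρ_m − ρ_c), so h (1 + ρ_c/(ρ_m − ρ_c)) = Δ, i.e. h = Δ (ρ_m − ρ_c)/ρ_m.
h = 43.22 km × 0.41/3.29 = 5.39 km.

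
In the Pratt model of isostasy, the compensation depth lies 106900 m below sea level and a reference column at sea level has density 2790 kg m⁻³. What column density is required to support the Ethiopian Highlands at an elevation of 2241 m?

Pratt balance: ρ_ref D = ρ (D + h).
ρ = ρ_ref D/(D + h) = 2790 × 106900 m/(106900 m + 2241 m) = 2730 kg m⁻³.

2730 kg m⁻³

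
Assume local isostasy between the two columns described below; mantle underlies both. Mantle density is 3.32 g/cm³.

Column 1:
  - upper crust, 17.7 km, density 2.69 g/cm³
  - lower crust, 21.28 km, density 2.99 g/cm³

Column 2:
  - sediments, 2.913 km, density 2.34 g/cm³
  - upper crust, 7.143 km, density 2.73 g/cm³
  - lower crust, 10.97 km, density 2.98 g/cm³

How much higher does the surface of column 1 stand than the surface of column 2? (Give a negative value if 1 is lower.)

For any compensation level in the mantle, the mantle terms cancel and isostasy reduces to e = (Σt_1 − Σt_2) − (Σ(ρt)_1 − Σ(ρt)_2) / ρ_m.
Σt_1 = 38.98 km; Σt_2 = 21.026 km; Σ(ρt)_1 = 111.2402; Σ(ρt)_2 = 59.00741 (in km·g/cm³).
e = (38.98 − 21.026) − (111.2402 − 59.00741) / 3.32 = 2.22 km.

2.22 km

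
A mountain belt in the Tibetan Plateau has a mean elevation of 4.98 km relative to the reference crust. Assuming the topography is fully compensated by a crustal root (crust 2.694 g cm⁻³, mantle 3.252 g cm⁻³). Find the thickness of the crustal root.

24 km

In Airy isostatic equilibrium: the weight of the topography is balanced by the buoyancy of the root, ρ_c h = (ρ_m − ρ_c) r.
r = h · ρ_c / (ρ_m − ρ_c) = 4.98 km × 2.694 / (3.252 − 2.694) = 24 km.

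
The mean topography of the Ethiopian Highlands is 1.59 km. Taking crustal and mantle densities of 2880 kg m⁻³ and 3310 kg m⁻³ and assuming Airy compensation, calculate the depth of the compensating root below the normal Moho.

For local isostatic compensation: the weight of the topography is balanced by the buoyancy of the root, ρ_c h = (ρ_m − ρ_c) r.
r = h · ρ_c / (ρ_m − ρ_c) = 1.59 km × 2880 / (3310 − 2880) = 10.6 km.

10.6 km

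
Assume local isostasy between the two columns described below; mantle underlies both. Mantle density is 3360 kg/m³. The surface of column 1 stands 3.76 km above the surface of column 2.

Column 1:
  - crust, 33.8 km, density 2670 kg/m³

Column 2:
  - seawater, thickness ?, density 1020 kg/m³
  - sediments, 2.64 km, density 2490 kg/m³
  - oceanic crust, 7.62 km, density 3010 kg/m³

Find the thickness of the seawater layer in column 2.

Take the compensation level at the base of the deeper column (depth z_c below the surface of column 1) and equate Σ ρ_i t_i down to z_c; mantle fills any gap and the z_c terms cancel.
Column 1: 33.8×2670 + (z_c − 33.8)×3360
Column 2: 3.76×0 + x×1020 + 2.64×2490 + 7.62×3010 + (z_c − 3.76 − 10.26 − x)×3360
The z_c×3360 term appears on both sides and cancels. Collect the known terms of each column as K = Σ(ρt)_known − 3360 × (depth of known layers): K_1 = 90246 − 3360×33.8 = −23322; K_2 = 29509.8 − 3360×(3.76 + 10.26) = −17597.4.
Balance: K_1 = K_2 − x×(3360 − 1020), so x = (K_2 − K_1)/(3360 − 1020) = 5724.6/2340 = 2.45 km.

2.45 km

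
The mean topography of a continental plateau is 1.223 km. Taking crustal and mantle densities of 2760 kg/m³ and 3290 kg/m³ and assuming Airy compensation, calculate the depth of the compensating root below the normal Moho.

6.37 km

For local isostatic compensation: the weight of the topography is balanced by the buoyancy of the root, ρ_c h = (ρ_m − ρ_c) r.
r = h · ρ_c / (ρ_m − ρ_c) = 1.223 km × 2760 / (3290 − 2760) = 6.37 km.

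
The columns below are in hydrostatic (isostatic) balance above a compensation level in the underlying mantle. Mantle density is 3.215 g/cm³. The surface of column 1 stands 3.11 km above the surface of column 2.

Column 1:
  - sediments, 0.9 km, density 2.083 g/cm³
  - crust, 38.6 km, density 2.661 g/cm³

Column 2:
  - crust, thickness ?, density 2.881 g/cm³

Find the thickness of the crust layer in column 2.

37.1 km

Take the compensation level at the base of the deeper column (depth z_c below the surface of column 1) and equate Σ ρ_i t_i down to z_c; mantle fills any gap and the z_c terms cancel.
Column 1: 0.9×2.083 + 38.6×2.661 + (z_c − 39.5)×3.215
Column 2: 3.11×0 + x×2.881 + (z_c − 3.11 − 0 − x)×3.215
The z_c×3.215 term appears on both sides and cancels. Collect the known terms of each column as K = Σ(ρt)_known − 3.215 × (depth of known layers): K_1 = 104.5893 − 3.215×39.5 = −22.4032; K_2 = 0 − 3.215×(3.11 + 0) = −9.99865.
Balance: K_1 = K_2 − x×(3.215 − 2.881), so x = (K_2 − K_1)/(3.215 − 2.881) = 12.4045/0.334 = 37.1 km.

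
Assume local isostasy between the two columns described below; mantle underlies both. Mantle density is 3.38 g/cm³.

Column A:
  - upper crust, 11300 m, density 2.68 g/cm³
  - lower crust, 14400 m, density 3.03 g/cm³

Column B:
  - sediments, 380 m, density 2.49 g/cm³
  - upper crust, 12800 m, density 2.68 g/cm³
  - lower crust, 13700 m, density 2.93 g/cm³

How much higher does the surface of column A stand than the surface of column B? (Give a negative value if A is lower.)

For any compensation level in the mantle, the mantle terms cancel and isostasy reduces to e = (Σt_A − Σt_B) − (Σ(ρt)_A − Σ(ρt)_B) / ρ_m.
Σt_A = 25700 m; Σt_B = 26880 m; Σ(ρt)_A = 73916; Σ(ρt)_B = 75391.2 (in m·g/cm³).
e = (25700 − 26880) − (73916 − 75391.2) / 3.38 = −744 m.

−744 m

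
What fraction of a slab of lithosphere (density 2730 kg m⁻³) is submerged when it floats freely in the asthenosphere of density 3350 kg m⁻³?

Submerged fraction = ρ_obj/ρ_fluid = 2730/3350 = 81.5%.

81.5%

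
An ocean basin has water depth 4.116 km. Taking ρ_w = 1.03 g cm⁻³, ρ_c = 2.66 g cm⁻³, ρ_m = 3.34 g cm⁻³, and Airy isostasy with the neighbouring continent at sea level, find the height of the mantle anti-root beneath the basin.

Equating mass per unit area of the two columns: replacing crust with seawater at the top is compensated by replacing crust with mantle at the base: d (ρ_c − ρ_w) = a (ρ_m − ρ_c).
a = d (ρ_c − ρ_w)/(ρ_m − ρ_c) = 4.116 km × 1.63/0.68 = 9.87 km.

9.87 km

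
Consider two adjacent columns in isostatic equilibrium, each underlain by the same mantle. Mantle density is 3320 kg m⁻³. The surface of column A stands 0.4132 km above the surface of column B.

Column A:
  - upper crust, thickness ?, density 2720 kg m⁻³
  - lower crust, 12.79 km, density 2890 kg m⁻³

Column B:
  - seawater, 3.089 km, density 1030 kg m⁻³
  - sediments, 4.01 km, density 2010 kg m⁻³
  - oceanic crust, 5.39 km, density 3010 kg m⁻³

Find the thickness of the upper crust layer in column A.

16.4 km

Take the compensation level at the base of the deeper column (depth z_c below the surface of column A) and equate Σ ρ_i t_i down to z_c; mantle fills any gap and the z_c terms cancel.
Column A: x×2720 + 12.79×2890 + (z_c − 12.79 − x)×3320
Column B: 0.4132×0 + 3.089×1030 + 4.01×2010 + 5.39×3010 + (z_c − 0.4132 − 12.489)×3320
The z_c×3320 term appears on both sides and cancels. Collect the known terms of each column as K = Σ(ρt)_known − 3320 × (depth of known layers): K_A = 36963.1 − 3320×12.79 = −5499.7; K_B = 27465.67 − 3320×(0.4132 + 12.489) = −15369.634.
Balance: K_A − x×(3320 − 2720) = K_B, so x = (K_A − K_B)/(3320 − 2720) = 9869.93/600 = 16.4 km.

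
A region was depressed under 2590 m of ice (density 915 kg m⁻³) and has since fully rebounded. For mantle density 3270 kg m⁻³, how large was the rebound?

725 m

Removing the load lets mantle flow back in; uplift u satisfies ρ_ice t = ρ_m u.
u = t ρ_ice/ρ_m = 2590 m × 915/3270 = 725 m.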